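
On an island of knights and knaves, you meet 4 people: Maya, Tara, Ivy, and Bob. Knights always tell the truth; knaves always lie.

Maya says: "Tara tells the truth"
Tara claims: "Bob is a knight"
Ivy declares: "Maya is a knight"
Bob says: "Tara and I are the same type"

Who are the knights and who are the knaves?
Maya is a knight.
Tara is a knight.
Ivy is a knight.
Bob is a knight.

Verification:
- Maya (knight) says "Tara tells the truth" - this is TRUE because Tara is a knight.
- Tara (knight) says "Bob is a knight" - this is TRUE because Bob is a knight.
- Ivy (knight) says "Maya is a knight" - this is TRUE because Maya is a knight.
- Bob (knight) says "Tara and I are the same type" - this is TRUE because Bob is a knight and Tara is a knight.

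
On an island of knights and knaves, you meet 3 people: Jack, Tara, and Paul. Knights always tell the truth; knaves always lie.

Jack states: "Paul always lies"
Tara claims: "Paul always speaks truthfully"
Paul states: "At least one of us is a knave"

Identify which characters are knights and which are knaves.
Jack is a knave.
Tara is a knight.
Paul is a knight.

Verification:
- Jack (knave) says "Paul always lies" - this is FALSE (a lie) because Paul is a knight.
- Tara (knight) says "Paul always speaks truthfully" - this is TRUE because Paul is a knight.
- Paul (knight) says "At least one of us is a knave" - this is TRUE because Jack is a knave.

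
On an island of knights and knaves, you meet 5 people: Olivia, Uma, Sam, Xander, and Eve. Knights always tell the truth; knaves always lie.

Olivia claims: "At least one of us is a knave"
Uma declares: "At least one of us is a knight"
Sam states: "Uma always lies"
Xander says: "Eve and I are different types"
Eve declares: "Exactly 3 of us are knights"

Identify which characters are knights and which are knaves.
Olivia is a knight.
Uma is a knight.
Sam is a knave.
Xander is a knave.
Eve is a knave.

Verification:
- Olivia (knight) says "At least one of us is a knave" - this is TRUE because Sam, Xander, and Eve are knaves.
- Uma (knight) says "At least one of us is a knight" - this is TRUE because Olivia and Uma are knights.
- Sam (knave) says "Uma always lies" - this is FALSE (a lie) because Uma is a knight.
- Xander (knave) says "Eve and I are different types" - this is FALSE (a lie) because Xander is a knave and Eve is a knave.
- Eve (knave) says "Exactly 3 of us are knights" - this is FALSE (a lie) because there are 2 knights.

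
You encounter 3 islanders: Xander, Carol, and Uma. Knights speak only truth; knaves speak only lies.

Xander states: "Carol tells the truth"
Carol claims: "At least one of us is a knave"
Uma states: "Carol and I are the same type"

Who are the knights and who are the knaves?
Xander is a knight.
Carol is a knight.
Uma is a knave.

Verification:
- Xander (knight) says "Carol tells the truth" - this is TRUE because Carol is a knight.
- Carol (knight) says "At least one of us is a knave" - this is TRUE because Uma is a knave.
- Uma (knave) says "Carol and I are the same type" - this is FALSE (a lie) because Uma is a knave and Carol is a knight.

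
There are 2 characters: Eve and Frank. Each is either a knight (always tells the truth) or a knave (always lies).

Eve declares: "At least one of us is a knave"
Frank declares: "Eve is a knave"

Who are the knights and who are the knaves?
Eve is a knight.
Frank is a knave.

Verification:
- Eve (knight) says "At least one of us is a knave" - this is TRUE because Frank is a knave.
- Frank (knave) says "Eve is a knave" - this is FALSE (a lie) because Eve is a knight.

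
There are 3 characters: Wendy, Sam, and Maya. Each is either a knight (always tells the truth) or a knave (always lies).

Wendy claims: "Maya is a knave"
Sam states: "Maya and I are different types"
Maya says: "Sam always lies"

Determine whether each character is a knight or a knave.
Wendy is a knight.
Sam is a knight.
Maya is a knave.

Verification:
- Wendy (knight) says "Maya is a knave" - this is TRUE because Maya is a knave.
- Sam (knight) says "Maya and I are different types" - this is TRUE because Sam is a knight and Maya is a knave.
- Maya (knave) says "Sam always lies" - this is FALSE (a lie) because Sam is a knight.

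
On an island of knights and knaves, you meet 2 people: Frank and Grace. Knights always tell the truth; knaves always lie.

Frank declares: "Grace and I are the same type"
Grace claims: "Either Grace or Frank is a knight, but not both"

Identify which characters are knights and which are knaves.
Frank is a knave.
Grace is a knight.

Verification:
- Frank (knave) says "Grace and I are the same type" - this is FALSE (a lie) because Frank is a knave and Grace is a knight.
- Grace (knight) says "Either Grace or Frank is a knight, but not both" - this is TRUE because Grace is a knight and Frank is a knave.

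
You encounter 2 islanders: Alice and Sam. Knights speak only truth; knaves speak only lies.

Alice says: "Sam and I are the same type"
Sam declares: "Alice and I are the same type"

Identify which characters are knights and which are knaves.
Alice is a knight.
Sam is a knight.

Verification:
- Alice (knight) says "Sam and I are the same type" - this is TRUE because Alice is a knight and Sam is a knight.
- Sam (knight) says "Alice and I are the same type" - this is TRUE because Sam is a knight and Alice is a knight.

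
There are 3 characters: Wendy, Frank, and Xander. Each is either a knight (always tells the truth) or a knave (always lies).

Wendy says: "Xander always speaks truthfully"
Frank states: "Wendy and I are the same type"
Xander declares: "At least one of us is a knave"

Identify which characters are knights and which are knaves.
Wendy is a knight.
Frank is a knave.
Xander is a knight.

Verification:
- Wendy (knight) says "Xander always speaks truthfully" - this is TRUE because Xander is a knight.
- Frank (knave) says "Wendy and I are the same type" - this is FALSE (a lie) because Frank is a knave and Wendy is a knight.
- Xander (knight) says "At least one of us is a knave" - this is TRUE because Frank is a knave.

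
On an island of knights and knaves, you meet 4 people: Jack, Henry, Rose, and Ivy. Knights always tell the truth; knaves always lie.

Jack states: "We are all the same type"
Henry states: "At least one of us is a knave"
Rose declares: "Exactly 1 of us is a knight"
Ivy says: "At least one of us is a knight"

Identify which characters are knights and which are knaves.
Jack is a knave.
Henry is a knight.
Rose is a knave.
Ivy is a knight.

Verification:
- Jack (knave) says "We are all the same type" - this is FALSE (a lie) because Henry and Ivy are knights and Jack and Rose are knaves.
- Henry (knight) says "At least one of us is a knave" - this is TRUE because Jack and Rose are knaves.
- Rose (knave) says "Exactly 1 of us is a knight" - this is FALSE (a lie) because there are 2 knights.
- Ivy (knight) says "At least one of us is a knight" - this is TRUE because Henry and Ivy are knights.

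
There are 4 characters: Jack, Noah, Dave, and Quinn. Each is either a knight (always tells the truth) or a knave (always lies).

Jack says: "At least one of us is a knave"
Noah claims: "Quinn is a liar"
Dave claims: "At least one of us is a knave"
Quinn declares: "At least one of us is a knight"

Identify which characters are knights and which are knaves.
Jack is a knight.
Noah is a knave.
Dave is a knight.
Quinn is a knight.

Verification:
- Jack (knight) says "At least one of us is a knave" - this is TRUE because Noah is a knave.
- Noah (knave) says "Quinn is a liar" - this is FALSE (a lie) because Quinn is a knight.
- Dave (knight) says "At least one of us is a knave" - this is TRUE because Noah is a knave.
- Quinn (knight) says "At least one of us is a knight" - this is TRUE because Jack, Dave, and Quinn are knights.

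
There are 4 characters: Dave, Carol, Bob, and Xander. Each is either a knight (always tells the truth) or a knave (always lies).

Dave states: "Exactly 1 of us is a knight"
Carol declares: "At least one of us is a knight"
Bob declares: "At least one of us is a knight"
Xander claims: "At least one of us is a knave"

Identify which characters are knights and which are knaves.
Dave is a knave.
Carol is a knight.
Bob is a knight.
Xander is a knight.

Verification:
- Dave (knave) says "Exactly 1 of us is a knight" - this is FALSE (a lie) because there are 3 knights.
- Carol (knight) says "At least one of us is a knight" - this is TRUE because Carol, Bob, and Xander are knights.
- Bob (knight) says "At least one of us is a knight" - this is TRUE because Carol, Bob, and Xander are knights.
- Xander (knight) says "At least one of us is a knave" - this is TRUE because Dave is a knave.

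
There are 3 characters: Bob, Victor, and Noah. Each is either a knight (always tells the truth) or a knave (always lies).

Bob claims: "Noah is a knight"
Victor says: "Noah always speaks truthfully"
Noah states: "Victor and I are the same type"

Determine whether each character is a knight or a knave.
Bob is a knight.
Victor is a knight.
Noah is a knight.

Verification:
- Bob (knight) says "Noah is a knight" - this is TRUE because Noah is a knight.
- Victor (knight) says "Noah always speaks truthfully" - this is TRUE because Noah is a knight.
- Noah (knight) says "Victor and I are the same type" - this is TRUE because Noah is a knight and Victor is a knight.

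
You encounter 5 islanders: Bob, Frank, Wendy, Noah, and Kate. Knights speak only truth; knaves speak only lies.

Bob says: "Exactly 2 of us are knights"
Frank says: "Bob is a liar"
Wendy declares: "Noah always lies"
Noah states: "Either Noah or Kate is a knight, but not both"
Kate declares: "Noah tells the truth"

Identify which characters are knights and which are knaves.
Bob is a knight.
Frank is a knave.
Wendy is a knight.
Noah is a knave.
Kate is a knave.

Verification:
- Bob (knight) says "Exactly 2 of us are knights" - this is TRUE because there are 2 knights.
- Frank (knave) says "Bob is a liar" - this is FALSE (a lie) because Bob is a knight.
- Wendy (knight) says "Noah always lies" - this is TRUE because Noah is a knave.
- Noah (knave) says "Either Noah or Kate is a knight, but not both" - this is FALSE (a lie) because Noah is a knave and Kate is a knave.
- Kate (knave) says "Noah tells the truth" - this is FALSE (a lie) because Noah is a knave.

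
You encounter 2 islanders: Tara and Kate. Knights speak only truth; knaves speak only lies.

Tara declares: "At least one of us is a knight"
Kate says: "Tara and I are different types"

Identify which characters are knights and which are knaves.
Tara is a knave.
Kate is a knave.

Verification:
- Tara (knave) says "At least one of us is a knight" - this is FALSE (a lie) because no one is a knight.
- Kate (knave) says "Tara and I are different types" - this is FALSE (a lie) because Kate is a knave and Tara is a knave.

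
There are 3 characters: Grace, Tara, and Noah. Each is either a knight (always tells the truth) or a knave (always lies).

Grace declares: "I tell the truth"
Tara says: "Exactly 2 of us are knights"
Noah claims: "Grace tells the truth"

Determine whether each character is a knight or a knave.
Grace is a knave.
Tara is a knave.
Noah is a knave.

Verification:
- Grace (knave) says "I tell the truth" - this is FALSE (a lie) because Grace is a knave.
- Tara (knave) says "Exactly 2 of us are knights" - this is FALSE (a lie) because there are 0 knights.
- Noah (knave) says "Grace tells the truth" - this is FALSE (a lie) because Grace is a knave.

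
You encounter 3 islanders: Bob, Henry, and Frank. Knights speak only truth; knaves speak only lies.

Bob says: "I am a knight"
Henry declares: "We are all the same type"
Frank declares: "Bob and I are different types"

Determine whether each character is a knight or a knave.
Bob is a knave.
Henry is a knave.
Frank is a knight.

Verification:
- Bob (knave) says "I am a knight" - this is FALSE (a lie) because Bob is a knave.
- Henry (knave) says "We are all the same type" - this is FALSE (a lie) because Frank is a knight and Bob and Henry are knaves.
- Frank (knight) says "Bob and I are different types" - this is TRUE because Frank is a knight and Bob is a knave.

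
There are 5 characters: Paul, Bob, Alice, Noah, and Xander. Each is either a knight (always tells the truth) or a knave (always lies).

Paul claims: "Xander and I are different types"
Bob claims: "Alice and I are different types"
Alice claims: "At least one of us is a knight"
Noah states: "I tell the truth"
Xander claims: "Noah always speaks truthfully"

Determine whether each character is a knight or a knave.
Paul is a knave.
Bob is a knave.
Alice is a knave.
Noah is a knave.
Xander is a knave.

Verification:
- Paul (knave) says "Xander and I are different types" - this is FALSE (a lie) because Paul is a knave and Xander is a knave.
- Bob (knave) says "Alice and I are different types" - this is FALSE (a lie) because Bob is a knave and Alice is a knave.
- Alice (knave) says "At least one of us is a knight" - this is FALSE (a lie) because no one is a knight.
- Noah (knave) says "I tell the truth" - this is FALSE (a lie) because Noah is a knave.
- Xander (knave) says "Noah always speaks truthfully" - this is FALSE (a lie) because Noah is a knave.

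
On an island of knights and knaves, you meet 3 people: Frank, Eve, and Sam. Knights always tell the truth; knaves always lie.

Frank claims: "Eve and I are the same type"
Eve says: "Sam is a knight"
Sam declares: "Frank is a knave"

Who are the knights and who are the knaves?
Frank is a knave.
Eve is a knight.
Sam is a knight.

Verification:
- Frank (knave) says "Eve and I are the same type" - this is FALSE (a lie) because Frank is a knave and Eve is a knight.
- Eve (knight) says "Sam is a knight" - this is TRUE because Sam is a knight.
- Sam (knight) says "Frank is a knave" - this is TRUE because Frank is a knave.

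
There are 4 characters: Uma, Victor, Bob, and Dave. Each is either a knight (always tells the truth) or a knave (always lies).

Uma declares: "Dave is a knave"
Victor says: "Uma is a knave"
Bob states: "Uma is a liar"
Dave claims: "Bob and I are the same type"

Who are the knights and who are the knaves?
Uma is a knave.
Victor is a knight.
Bob is a knight.
Dave is a knight.

Verification:
- Uma (knave) says "Dave is a knave" - this is FALSE (a lie) because Dave is a knight.
- Victor (knight) says "Uma is a knave" - this is TRUE because Uma is a knave.
- Bob (knight) says "Uma is a liar" - this is TRUE because Uma is a knave.
- Dave (knight) says "Bob and I are the same type" - this is TRUE because Dave is a knight and Bob is a knight.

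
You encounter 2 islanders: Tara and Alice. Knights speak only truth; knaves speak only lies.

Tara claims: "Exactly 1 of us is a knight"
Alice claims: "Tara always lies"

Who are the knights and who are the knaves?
Tara is a knight.
Alice is a knave.

Verification:
- Tara (knight) says "Exactly 1 of us is a knight" - this is TRUE because there are 1 knights.
- Alice (knave) says "Tara always lies" - this is FALSE (a lie) because Tara is a knight.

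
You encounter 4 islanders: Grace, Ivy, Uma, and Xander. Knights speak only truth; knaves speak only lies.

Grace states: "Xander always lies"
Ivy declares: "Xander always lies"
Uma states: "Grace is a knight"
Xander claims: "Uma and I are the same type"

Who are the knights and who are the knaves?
Grace is a knight.
Ivy is a knight.
Uma is a knight.
Xander is a knave.

Verification:
- Grace (knight) says "Xander always lies" - this is TRUE because Xander is a knave.
- Ivy (knight) says "Xander always lies" - this is TRUE because Xander is a knave.
- Uma (knight) says "Grace is a knight" - this is TRUE because Grace is a knight.
- Xander (knave) says "Uma and I are the same type" - this is FALSE (a lie) because Xander is a knave and Uma is a knight.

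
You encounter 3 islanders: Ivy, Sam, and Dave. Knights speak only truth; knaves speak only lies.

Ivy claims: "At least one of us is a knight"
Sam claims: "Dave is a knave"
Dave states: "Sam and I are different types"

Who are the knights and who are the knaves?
Ivy is a knight.
Sam is a knave.
Dave is a knight.

Verification:
- Ivy (knight) says "At least one of us is a knight" - this is TRUE because Ivy and Dave are knights.
- Sam (knave) says "Dave is a knave" - this is FALSE (a lie) because Dave is a knight.
- Dave (knight) says "Sam and I are different types" - this is TRUE because Dave is a knight and Sam is a knave.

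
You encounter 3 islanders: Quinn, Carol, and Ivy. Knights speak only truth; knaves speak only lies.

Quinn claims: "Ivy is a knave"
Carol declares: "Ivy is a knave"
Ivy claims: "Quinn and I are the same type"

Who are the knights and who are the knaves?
Quinn is a knight.
Carol is a knight.
Ivy is a knave.

Verification:
- Quinn (knight) says "Ivy is a knave" - this is TRUE because Ivy is a knave.
- Carol (knight) says "Ivy is a knave" - this is TRUE because Ivy is a knave.
- Ivy (knave) says "Quinn and I are the same type" - this is FALSE (a lie) because Ivy is a knave and Quinn is a knight.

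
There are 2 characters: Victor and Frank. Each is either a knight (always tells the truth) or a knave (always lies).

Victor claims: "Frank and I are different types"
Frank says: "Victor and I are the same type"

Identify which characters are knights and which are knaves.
Victor is a knight.
Frank is a knave.

Verification:
- Victor (knight) says "Frank and I are different types" - this is TRUE because Victor is a knight and Frank is a knave.
- Frank (knave) says "Victor and I are the same type" - this is FALSE (a lie) because Frank is a knave and Victor is a knight.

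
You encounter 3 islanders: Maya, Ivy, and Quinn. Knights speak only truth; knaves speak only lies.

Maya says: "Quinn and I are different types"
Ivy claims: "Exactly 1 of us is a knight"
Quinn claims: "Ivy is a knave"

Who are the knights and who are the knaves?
Maya is a knave.
Ivy is a knight.
Quinn is a knave.

Verification:
- Maya (knave) says "Quinn and I are different types" - this is FALSE (a lie) because Maya is a knave and Quinn is a knave.
- Ivy (knight) says "Exactly 1 of us is a knight" - this is TRUE because there are 1 knights.
- Quinn (knave) says "Ivy is a knave" - this is FALSE (a lie) because Ivy is a knight.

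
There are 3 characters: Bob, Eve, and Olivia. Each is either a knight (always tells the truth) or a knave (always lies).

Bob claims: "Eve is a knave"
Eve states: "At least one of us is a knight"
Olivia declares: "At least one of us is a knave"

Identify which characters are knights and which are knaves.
Bob is a knave.
Eve is a knight.
Olivia is a knight.

Verification:
- Bob (knave) says "Eve is a knave" - this is FALSE (a lie) because Eve is a knight.
- Eve (knight) says "At least one of us is a knight" - this is TRUE because Eve and Olivia are knights.
- Olivia (knight) says "At least one of us is a knave" - this is TRUE because Bob is a knave.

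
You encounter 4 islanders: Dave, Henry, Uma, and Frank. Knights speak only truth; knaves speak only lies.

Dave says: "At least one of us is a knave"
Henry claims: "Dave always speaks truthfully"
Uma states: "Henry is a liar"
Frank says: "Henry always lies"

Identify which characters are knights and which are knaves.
Dave is a knight.
Henry is a knight.
Uma is a knave.
Frank is a knave.

Verification:
- Dave (knight) says "At least one of us is a knave" - this is TRUE because Uma and Frank are knaves.
- Henry (knight) says "Dave always speaks truthfully" - this is TRUE because Dave is a knight.
- Uma (knave) says "Henry is a liar" - this is FALSE (a lie) because Henry is a knight.
- Frank (knave) says "Henry always lies" - this is FALSE (a lie) because Henry is a knight.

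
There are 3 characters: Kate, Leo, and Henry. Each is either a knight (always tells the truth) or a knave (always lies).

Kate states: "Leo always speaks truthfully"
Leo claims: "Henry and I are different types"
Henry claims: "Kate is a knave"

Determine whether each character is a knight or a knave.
Kate is a knight.
Leo is a knight.
Henry is a knave.

Verification:
- Kate (knight) says "Leo always speaks truthfully" - this is TRUE because Leo is a knight.
- Leo (knight) says "Henry and I are different types" - this is TRUE because Leo is a knight and Henry is a knave.
- Henry (knave) says "Kate is a knave" - this is FALSE (a lie) because Kate is a knight.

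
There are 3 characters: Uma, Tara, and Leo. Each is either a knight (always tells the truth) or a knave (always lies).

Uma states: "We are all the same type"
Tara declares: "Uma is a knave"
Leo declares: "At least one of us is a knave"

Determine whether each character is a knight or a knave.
Uma is a knave.
Tara is a knight.
Leo is a knight.

Verification:
- Uma (knave) says "We are all the same type" - this is FALSE (a lie) because Tara and Leo are knights and Uma is a knave.
- Tara (knight) says "Uma is a knave" - this is TRUE because Uma is a knave.
- Leo (knight) says "At least one of us is a knave" - this is TRUE because Uma is a knave.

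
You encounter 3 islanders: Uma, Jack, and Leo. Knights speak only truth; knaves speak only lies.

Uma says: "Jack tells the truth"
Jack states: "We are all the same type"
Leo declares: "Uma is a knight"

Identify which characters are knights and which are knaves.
Uma is a knight.
Jack is a knight.
Leo is a knight.

Verification:
- Uma (knight) says "Jack tells the truth" - this is TRUE because Jack is a knight.
- Jack (knight) says "We are all the same type" - this is TRUE because Uma, Jack, and Leo are knights.
- Leo (knight) says "Uma is a knight" - this is TRUE because Uma is a knight.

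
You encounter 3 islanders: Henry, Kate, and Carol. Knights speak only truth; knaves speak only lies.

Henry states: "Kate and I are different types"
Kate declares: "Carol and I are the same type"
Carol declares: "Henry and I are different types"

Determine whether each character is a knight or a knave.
Henry is a knave.
Kate is a knave.
Carol is a knight.

Verification:
- Henry (knave) says "Kate and I are different types" - this is FALSE (a lie) because Henry is a knave and Kate is a knave.
- Kate (knave) says "Carol and I are the same type" - this is FALSE (a lie) because Kate is a knave and Carol is a knight.
- Carol (knight) says "Henry and I are different types" - this is TRUE because Carol is a knight and Henry is a knave.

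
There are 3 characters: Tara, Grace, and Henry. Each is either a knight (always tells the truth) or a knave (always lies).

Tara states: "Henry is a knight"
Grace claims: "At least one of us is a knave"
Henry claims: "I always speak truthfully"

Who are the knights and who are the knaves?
Tara is a knave.
Grace is a knight.
Henry is a knave.

Verification:
- Tara (knave) says "Henry is a knight" - this is FALSE (a lie) because Henry is a knave.
- Grace (knight) says "At least one of us is a knave" - this is TRUE because Tara and Henry are knaves.
- Henry (knave) says "I always speak truthfully" - this is FALSE (a lie) because Henry is a knave.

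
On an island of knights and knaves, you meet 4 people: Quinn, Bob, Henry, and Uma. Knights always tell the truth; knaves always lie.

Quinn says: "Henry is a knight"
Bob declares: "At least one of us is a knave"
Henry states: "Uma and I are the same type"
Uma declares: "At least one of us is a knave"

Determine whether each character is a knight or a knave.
Quinn is a knave.
Bob is a knight.
Henry is a knave.
Uma is a knight.

Verification:
- Quinn (knave) says "Henry is a knight" - this is FALSE (a lie) because Henry is a knave.
- Bob (knight) says "At least one of us is a knave" - this is TRUE because Quinn and Henry are knaves.
- Henry (knave) says "Uma and I are the same type" - this is FALSE (a lie) because Henry is a knave and Uma is a knight.
- Uma (knight) says "At least one of us is a knave" - this is TRUE because Quinn and Henry are knaves.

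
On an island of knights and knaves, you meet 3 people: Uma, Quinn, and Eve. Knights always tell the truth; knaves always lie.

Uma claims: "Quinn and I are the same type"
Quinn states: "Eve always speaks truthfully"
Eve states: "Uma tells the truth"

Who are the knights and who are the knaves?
Uma is a knight.
Quinn is a knight.
Eve is a knight.

Verification:
- Uma (knight) says "Quinn and I are the same type" - this is TRUE because Uma is a knight and Quinn is a knight.
- Quinn (knight) says "Eve always speaks truthfully" - this is TRUE because Eve is a knight.
- Eve (knight) says "Uma tells the truth" - this is TRUE because Uma is a knight.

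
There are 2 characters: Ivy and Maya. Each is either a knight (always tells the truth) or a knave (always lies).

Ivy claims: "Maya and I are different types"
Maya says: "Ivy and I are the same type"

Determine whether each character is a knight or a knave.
Ivy is a knight.
Maya is a knave.

Verification:
- Ivy (knight) says "Maya and I are different types" - this is TRUE because Ivy is a knight and Maya is a knave.
- Maya (knave) says "Ivy and I are the same type" - this is FALSE (a lie) because Maya is a knave and Ivy is a knight.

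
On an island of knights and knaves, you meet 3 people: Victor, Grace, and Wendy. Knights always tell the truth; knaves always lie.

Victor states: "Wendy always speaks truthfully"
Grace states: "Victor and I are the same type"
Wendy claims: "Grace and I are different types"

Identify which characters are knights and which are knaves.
Victor is a knight.
Grace is a knave.
Wendy is a knight.

Verification:
- Victor (knight) says "Wendy always speaks truthfully" - this is TRUE because Wendy is a knight.
- Grace (knave) says "Victor and I are the same type" - this is FALSE (a lie) because Grace is a knave and Victor is a knight.
- Wendy (knight) says "Grace and I are different types" - this is TRUE because Wendy is a knight and Grace is a knave.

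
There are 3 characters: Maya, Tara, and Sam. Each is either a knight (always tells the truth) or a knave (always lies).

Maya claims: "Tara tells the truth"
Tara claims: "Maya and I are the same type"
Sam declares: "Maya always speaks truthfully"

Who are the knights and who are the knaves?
Maya is a knight.
Tara is a knight.
Sam is a knight.

Verification:
- Maya (knight) says "Tara tells the truth" - this is TRUE because Tara is a knight.
- Tara (knight) says "Maya and I are the same type" - this is TRUE because Tara is a knight and Maya is a knight.
- Sam (knight) says "Maya always speaks truthfully" - this is TRUE because Maya is a knight.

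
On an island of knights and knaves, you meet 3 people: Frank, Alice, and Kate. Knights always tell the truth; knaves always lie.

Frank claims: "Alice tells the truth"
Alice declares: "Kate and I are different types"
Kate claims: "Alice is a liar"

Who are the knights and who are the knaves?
Frank is a knight.
Alice is a knight.
Kate is a knave.

Verification:
- Frank (knight) says "Alice tells the truth" - this is TRUE because Alice is a knight.
- Alice (knight) says "Kate and I are different types" - this is TRUE because Alice is a knight and Kate is a knave.
- Kate (knave) says "Alice is a liar" - this is FALSE (a lie) because Alice is a knight.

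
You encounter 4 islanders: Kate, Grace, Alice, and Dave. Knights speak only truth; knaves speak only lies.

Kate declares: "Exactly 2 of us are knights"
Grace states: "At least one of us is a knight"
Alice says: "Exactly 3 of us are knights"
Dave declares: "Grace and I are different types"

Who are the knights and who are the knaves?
Kate is a knave.
Grace is a knave.
Alice is a knave.
Dave is a knave.

Verification:
- Kate (knave) says "Exactly 2 of us are knights" - this is FALSE (a lie) because there are 0 knights.
- Grace (knave) says "At least one of us is a knight" - this is FALSE (a lie) because no one is a knight.
- Alice (knave) says "Exactly 3 of us are knights" - this is FALSE (a lie) because there are 0 knights.
- Dave (knave) says "Grace and I are different types" - this is FALSE (a lie) because Dave is a knave and Grace is a knave.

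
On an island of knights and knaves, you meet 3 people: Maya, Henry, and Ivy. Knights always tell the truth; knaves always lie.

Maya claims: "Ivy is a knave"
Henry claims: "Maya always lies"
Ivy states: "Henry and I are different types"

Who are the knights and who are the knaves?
Maya is a knight.
Henry is a knave.
Ivy is a knave.

Verification:
- Maya (knight) says "Ivy is a knave" - this is TRUE because Ivy is a knave.
- Henry (knave) says "Maya always lies" - this is FALSE (a lie) because Maya is a knight.
- Ivy (knave) says "Henry and I are different types" - this is FALSE (a lie) because Ivy is a knave and Henry is a knave.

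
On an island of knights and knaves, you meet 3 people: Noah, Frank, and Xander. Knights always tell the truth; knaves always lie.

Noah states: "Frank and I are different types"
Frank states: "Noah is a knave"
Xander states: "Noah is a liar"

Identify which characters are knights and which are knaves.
Noah is a knight.
Frank is a knave.
Xander is a knave.

Verification:
- Noah (knight) says "Frank and I are different types" - this is TRUE because Noah is a knight and Frank is a knave.
- Frank (knave) says "Noah is a knave" - this is FALSE (a lie) because Noah is a knight.
- Xander (knave) says "Noah is a liar" - this is FALSE (a lie) because Noah is a knight.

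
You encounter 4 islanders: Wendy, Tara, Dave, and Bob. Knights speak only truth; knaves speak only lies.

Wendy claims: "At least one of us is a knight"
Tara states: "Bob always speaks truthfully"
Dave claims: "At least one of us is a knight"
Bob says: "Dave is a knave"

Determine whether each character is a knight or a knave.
Wendy is a knight.
Tara is a knave.
Dave is a knight.
Bob is a knave.

Verification:
- Wendy (knight) says "At least one of us is a knight" - this is TRUE because Wendy and Dave are knights.
- Tara (knave) says "Bob always speaks truthfully" - this is FALSE (a lie) because Bob is a knave.
- Dave (knight) says "At least one of us is a knight" - this is TRUE because Wendy and Dave are knights.
- Bob (knave) says "Dave is a knave" - this is FALSE (a lie) because Dave is a knight.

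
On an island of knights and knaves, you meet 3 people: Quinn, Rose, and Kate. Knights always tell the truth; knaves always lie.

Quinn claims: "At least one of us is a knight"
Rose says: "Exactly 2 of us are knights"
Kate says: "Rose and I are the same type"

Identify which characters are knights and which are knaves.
Quinn is a knight.
Rose is a knight.
Kate is a knave.

Verification:
- Quinn (knight) says "At least one of us is a knight" - this is TRUE because Quinn and Rose are knights.
- Rose (knight) says "Exactly 2 of us are knights" - this is TRUE because there are 2 knights.
- Kate (knave) says "Rose and I are the same type" - this is FALSE (a lie) because Kate is a knave and Rose is a knight.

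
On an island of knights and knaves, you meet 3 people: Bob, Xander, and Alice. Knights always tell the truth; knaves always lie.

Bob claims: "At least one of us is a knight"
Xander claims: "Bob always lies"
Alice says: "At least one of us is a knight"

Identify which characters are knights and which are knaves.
Bob is a knight.
Xander is a knave.
Alice is a knight.

Verification:
- Bob (knight) says "At least one of us is a knight" - this is TRUE because Bob and Alice are knights.
- Xander (knave) says "Bob always lies" - this is FALSE (a lie) because Bob is a knight.
- Alice (knight) says "At least one of us is a knight" - this is TRUE because Bob and Alice are knights.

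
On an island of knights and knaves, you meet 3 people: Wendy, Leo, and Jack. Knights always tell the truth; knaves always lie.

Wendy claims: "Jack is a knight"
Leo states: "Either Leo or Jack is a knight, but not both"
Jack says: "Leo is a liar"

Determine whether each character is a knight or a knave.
Wendy is a knave.
Leo is a knight.
Jack is a knave.

Verification:
- Wendy (knave) says "Jack is a knight" - this is FALSE (a lie) because Jack is a knave.
- Leo (knight) says "Either Leo or Jack is a knight, but not both" - this is TRUE because Leo is a knight and Jack is a knave.
- Jack (knave) says "Leo is a liar" - this is FALSE (a lie) because Leo is a knight.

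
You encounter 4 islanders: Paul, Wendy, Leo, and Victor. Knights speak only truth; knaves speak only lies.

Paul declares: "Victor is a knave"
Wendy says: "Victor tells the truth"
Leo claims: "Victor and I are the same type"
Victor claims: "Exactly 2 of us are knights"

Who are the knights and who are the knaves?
Paul is a knave.
Wendy is a knight.
Leo is a knave.
Victor is a knight.

Verification:
- Paul (knave) says "Victor is a knave" - this is FALSE (a lie) because Victor is a knight.
- Wendy (knight) says "Victor tells the truth" - this is TRUE because Victor is a knight.
- Leo (knave) says "Victor and I are the same type" - this is FALSE (a lie) because Leo is a knave and Victor is a knight.
- Victor (knight) says "Exactly 2 of us are knights" - this is TRUE because there are 2 knights.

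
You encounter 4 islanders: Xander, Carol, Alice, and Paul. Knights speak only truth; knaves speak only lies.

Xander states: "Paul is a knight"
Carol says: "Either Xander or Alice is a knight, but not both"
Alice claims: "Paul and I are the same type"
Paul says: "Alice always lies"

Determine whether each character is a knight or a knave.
Xander is a knight.
Carol is a knight.
Alice is a knave.
Paul is a knight.

Verification:
- Xander (knight) says "Paul is a knight" - this is TRUE because Paul is a knight.
- Carol (knight) says "Either Xander or Alice is a knight, but not both" - this is TRUE because Xander is a knight and Alice is a knave.
- Alice (knave) says "Paul and I are the same type" - this is FALSE (a lie) because Alice is a knave and Paul is a knight.
- Paul (knight) says "Alice always lies" - this is TRUE because Alice is a knave.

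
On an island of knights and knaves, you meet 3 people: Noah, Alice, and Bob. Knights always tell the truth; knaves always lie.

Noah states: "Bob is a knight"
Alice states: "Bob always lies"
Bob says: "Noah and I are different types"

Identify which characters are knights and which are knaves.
Noah is a knave.
Alice is a knight.
Bob is a knave.

Verification:
- Noah (knave) says "Bob is a knight" - this is FALSE (a lie) because Bob is a knave.
- Alice (knight) says "Bob always lies" - this is TRUE because Bob is a knave.
- Bob (knave) says "Noah and I are different types" - this is FALSE (a lie) because Bob is a knave and Noah is a knave.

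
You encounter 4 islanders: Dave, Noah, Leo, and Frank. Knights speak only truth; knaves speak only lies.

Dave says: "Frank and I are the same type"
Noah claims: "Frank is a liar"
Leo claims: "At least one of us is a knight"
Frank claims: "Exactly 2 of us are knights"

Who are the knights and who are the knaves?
Dave is a knave.
Noah is a knave.
Leo is a knight.
Frank is a knight.

Verification:
- Dave (knave) says "Frank and I are the same type" - this is FALSE (a lie) because Dave is a knave and Frank is a knight.
- Noah (knave) says "Frank is a liar" - this is FALSE (a lie) because Frank is a knight.
- Leo (knight) says "At least one of us is a knight" - this is TRUE because Leo and Frank are knights.
- Frank (knight) says "Exactly 2 of us are knights" - this is TRUE because there are 2 knights.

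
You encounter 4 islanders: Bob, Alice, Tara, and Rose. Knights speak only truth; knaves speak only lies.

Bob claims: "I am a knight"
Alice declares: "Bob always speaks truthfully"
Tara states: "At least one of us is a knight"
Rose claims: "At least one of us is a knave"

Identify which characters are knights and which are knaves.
Bob is a knave.
Alice is a knave.
Tara is a knight.
Rose is a knight.

Verification:
- Bob (knave) says "I am a knight" - this is FALSE (a lie) because Bob is a knave.
- Alice (knave) says "Bob always speaks truthfully" - this is FALSE (a lie) because Bob is a knave.
- Tara (knight) says "At least one of us is a knight" - this is TRUE because Tara and Rose are knights.
- Rose (knight) says "At least one of us is a knave" - this is TRUE because Bob and Alice are knaves.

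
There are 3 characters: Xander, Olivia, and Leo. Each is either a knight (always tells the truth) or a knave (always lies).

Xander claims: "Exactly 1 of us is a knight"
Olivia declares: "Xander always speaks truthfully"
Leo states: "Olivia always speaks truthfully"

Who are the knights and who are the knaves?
Xander is a knave.
Olivia is a knave.
Leo is a knave.

Verification:
- Xander (knave) says "Exactly 1 of us is a knight" - this is FALSE (a lie) because there are 0 knights.
- Olivia (knave) says "Xander always speaks truthfully" - this is FALSE (a lie) because Xander is a knave.
- Leo (knave) says "Olivia always speaks truthfully" - this is FALSE (a lie) because Olivia is a knave.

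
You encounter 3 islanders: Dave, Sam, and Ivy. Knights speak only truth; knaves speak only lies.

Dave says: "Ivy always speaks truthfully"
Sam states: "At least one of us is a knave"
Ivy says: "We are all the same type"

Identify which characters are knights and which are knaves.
Dave is a knave.
Sam is a knight.
Ivy is a knave.

Verification:
- Dave (knave) says "Ivy always speaks truthfully" - this is FALSE (a lie) because Ivy is a knave.
- Sam (knight) says "At least one of us is a knave" - this is TRUE because Dave and Ivy are knaves.
- Ivy (knave) says "We are all the same type" - this is FALSE (a lie) because Sam is a knight and Dave and Ivy are knaves.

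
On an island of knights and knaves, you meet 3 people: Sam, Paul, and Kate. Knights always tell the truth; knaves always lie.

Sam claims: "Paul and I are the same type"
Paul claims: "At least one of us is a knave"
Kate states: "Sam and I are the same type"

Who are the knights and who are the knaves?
Sam is a knight.
Paul is a knight.
Kate is a knave.

Verification:
- Sam (knight) says "Paul and I are the same type" - this is TRUE because Sam is a knight and Paul is a knight.
- Paul (knight) says "At least one of us is a knave" - this is TRUE because Kate is a knave.
- Kate (knave) says "Sam and I are the same type" - this is FALSE (a lie) because Kate is a knave and Sam is a knight.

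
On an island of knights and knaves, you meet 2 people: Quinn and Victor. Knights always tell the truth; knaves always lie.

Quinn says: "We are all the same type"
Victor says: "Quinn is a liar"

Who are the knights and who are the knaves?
Quinn is a knave.
Victor is a knight.

Verification:
- Quinn (knave) says "We are all the same type" - this is FALSE (a lie) because Victor is a knight and Quinn is a knave.
- Victor (knight) says "Quinn is a liar" - this is TRUE because Quinn is a knave.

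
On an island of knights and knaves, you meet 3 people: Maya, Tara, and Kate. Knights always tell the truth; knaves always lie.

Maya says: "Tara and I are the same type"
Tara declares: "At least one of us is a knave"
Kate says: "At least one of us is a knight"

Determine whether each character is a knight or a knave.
Maya is a knave.
Tara is a knight.
Kate is a knight.

Verification:
- Maya (knave) says "Tara and I are the same type" - this is FALSE (a lie) because Maya is a knave and Tara is a knight.
- Tara (knight) says "At least one of us is a knave" - this is TRUE because Maya is a knave.
- Kate (knight) says "At least one of us is a knight" - this is TRUE because Tara and Kate are knights.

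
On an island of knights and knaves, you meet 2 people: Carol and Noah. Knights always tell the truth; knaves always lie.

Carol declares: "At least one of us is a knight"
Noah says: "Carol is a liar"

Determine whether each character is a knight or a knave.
Carol is a knight.
Noah is a knave.

Verification:
- Carol (knight) says "At least one of us is a knight" - this is TRUE because Carol is a knight.
- Noah (knave) says "Carol is a liar" - this is FALSE (a lie) because Carol is a knight.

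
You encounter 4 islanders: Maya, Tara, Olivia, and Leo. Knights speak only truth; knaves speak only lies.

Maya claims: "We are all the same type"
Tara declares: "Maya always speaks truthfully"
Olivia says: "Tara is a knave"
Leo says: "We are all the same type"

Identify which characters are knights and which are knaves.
Maya is a knave.
Tara is a knave.
Olivia is a knight.
Leo is a knave.

Verification:
- Maya (knave) says "We are all the same type" - this is FALSE (a lie) because Olivia is a knight and Maya, Tara, and Leo are knaves.
- Tara (knave) says "Maya always speaks truthfully" - this is FALSE (a lie) because Maya is a knave.
- Olivia (knight) says "Tara is a knave" - this is TRUE because Tara is a knave.
- Leo (knave) says "We are all the same type" - this is FALSE (a lie) because Olivia is a knight and Maya, Tara, and Leo are knaves.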